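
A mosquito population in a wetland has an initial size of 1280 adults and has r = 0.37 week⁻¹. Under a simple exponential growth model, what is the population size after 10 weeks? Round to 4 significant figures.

51770 adults

N(t) = N₀·e^(rt) = 1280 × e^(0.37×10) = 1280 × e^3.7.
e^3.7 ≈ 40.447, so N ≈ 1280 × 40.447 = 51772.5.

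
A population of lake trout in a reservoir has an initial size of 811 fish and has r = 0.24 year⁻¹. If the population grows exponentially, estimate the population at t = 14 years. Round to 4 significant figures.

23350 fish

N(t) = N₀·e^(rt) = 811 × e^(0.24×14) = 811 × e^3.36.
e^3.36 ≈ 28.789, so N ≈ 811 × 28.789 = 23348.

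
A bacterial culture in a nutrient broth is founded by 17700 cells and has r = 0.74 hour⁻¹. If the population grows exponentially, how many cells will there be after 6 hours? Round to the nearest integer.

N(t) = N₀·e^(rt) = 17700 × e^(0.74×6) = 17700 × e^4.44.
e^4.44 ≈ 84.775, so N ≈ 17700 × 84.775 = 1.500516×10^6.

1500516 cells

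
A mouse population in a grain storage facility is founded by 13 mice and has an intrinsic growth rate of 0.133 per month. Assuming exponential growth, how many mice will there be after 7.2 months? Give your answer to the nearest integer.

34 mice

N(t) = N₀·e^(rt) = 13 × e^(0.133×7.2) = 13 × e^0.9576.
e^0.9576 ≈ 2.6054, so N ≈ 13 × 2.6054 = 33.8707.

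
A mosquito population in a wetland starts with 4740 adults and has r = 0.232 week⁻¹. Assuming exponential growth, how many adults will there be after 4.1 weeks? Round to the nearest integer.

N(t) = N₀·e^(rt) = 4740 × e^(0.232×4.1) = 4740 × e^0.9512.
e^0.9512 ≈ 2.5888, so N ≈ 4740 × 2.5888 = 12271.

12271 adults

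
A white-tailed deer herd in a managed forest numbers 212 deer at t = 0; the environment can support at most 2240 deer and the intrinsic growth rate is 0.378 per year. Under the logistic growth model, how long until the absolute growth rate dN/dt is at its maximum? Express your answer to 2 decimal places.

5.97 years

Logistic growth is fastest at N = K/2 = 1120.
A = (K − N₀)/N₀ = 9.566. Set K/(1 + A·e^(−rt)) = K/2 → A·e^(−rt) = 1.
e^(−0.378t) = 1/9.566 = 0.104536, so t = ln(9.566)/0.378 = 2.2582/0.378 = 5.9741.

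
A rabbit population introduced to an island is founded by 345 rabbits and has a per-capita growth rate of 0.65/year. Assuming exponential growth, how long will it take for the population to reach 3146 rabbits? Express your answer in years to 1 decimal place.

Set N₀·e^(rt) = 3146: e^(0.65·t) = 3146/345 = 9.1188.
0.65·t = ln(9.1188) = 2.2103, so t = 2.2103/0.65 = 3.4005.

3.4 years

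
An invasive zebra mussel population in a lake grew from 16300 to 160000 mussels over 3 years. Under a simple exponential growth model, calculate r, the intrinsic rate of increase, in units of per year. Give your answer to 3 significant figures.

From N(t) = N₀·e^(rt): e^(r·3) = 160000/16300 = 9.816.
r·3 = ln(9.816) = 2.284, so r = 2.284/3 = 0.76134.

0.761 per year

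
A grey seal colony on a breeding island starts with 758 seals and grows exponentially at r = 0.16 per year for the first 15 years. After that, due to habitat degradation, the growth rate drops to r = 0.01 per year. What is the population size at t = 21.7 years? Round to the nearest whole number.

Phase 1: N(15) = 758·e^(0.16×15) = 758·e^2.4 = 8355.57.
Phase 2 runs for 21.7 − 15 = 6.7 years at r = 0.01.
N(21.7) = 8355.57·e^(0.01×6.7) = 8355.57·e^0.067 = 8934.57.

8935 seals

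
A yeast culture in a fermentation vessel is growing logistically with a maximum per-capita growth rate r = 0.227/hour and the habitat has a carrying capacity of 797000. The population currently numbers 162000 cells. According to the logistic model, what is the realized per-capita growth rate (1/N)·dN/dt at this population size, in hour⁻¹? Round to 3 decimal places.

0.181 per hour

(1/N)·dN/dt = r(1 − N/K) = 0.227 × (1 − 162000/797000).
= 0.227 × 0.79674 = 0.18086.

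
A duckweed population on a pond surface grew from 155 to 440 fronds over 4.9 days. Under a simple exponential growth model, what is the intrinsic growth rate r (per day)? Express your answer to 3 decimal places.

0.213 per day

From N(t) = N₀·e^(rt): e^(r·4.9) = 440/155 = 2.8387.
r·4.9 = ln(2.8387) = 1.0433, so r = 1.0433/4.9 = 0.21293.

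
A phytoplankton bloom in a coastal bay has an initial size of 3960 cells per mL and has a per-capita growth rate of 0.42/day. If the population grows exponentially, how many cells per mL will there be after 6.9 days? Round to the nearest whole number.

71826 cells per mL

N(t) = N₀·e^(rt) = 3960 × e^(0.42×6.9) = 3960 × e^2.898.
e^2.898 ≈ 18.138, so N ≈ 3960 × 18.138 = 71825.8.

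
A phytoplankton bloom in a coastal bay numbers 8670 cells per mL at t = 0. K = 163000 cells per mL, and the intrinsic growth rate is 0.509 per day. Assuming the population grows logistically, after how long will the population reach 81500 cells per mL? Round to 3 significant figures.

A = (K − N₀)/N₀ = (163000 − 8670)/8670 = 17.8.
Solve 163000/(1 + 17.8·e^(−0.509t)) = 81500: 1 + 17.8·e^(−0.509t) = 2, so e^(−0.509t) = 0.0561783.
−0.509·t = ln(0.0561783) = -2.8792, so t = 2.8792/0.509 = 5.6566.

5.66 days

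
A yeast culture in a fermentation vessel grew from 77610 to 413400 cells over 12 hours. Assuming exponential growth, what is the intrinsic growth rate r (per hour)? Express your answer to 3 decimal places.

From N(t) = N₀·e^(rt): e^(r·12) = 413400/77610 = 5.3266.
r·12 = ln(5.3266) = 1.6727, so r = 1.6727/12 = 0.13939.

0.139 per hour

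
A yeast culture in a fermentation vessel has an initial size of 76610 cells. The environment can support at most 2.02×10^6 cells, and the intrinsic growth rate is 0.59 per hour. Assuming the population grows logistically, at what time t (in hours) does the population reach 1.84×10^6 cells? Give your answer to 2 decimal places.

9.42 hours

A = (K − N₀)/N₀ = (2.02×10^6 − 76610)/76610 = 25.367.
Solve 2.02×10^6/(1 + 25.367·e^(−0.59t)) = 1.84×10^6: 1 + 25.367·e^(−0.59t) = 1.0978, so e^(−0.59t) = 0.00385638.
−0.59·t = ln(0.00385638) = -5.558, so t = 5.558/0.59 = 9.4204.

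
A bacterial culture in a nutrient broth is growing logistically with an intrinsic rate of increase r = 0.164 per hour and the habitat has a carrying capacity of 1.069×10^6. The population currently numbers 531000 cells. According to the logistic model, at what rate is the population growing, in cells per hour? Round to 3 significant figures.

dN/dt = rN(1 − N/K) = 0.164 × 531000 × (1 − 531000/1.069×10^6).
1 − 531000/1.069×10^6 = 0.50327; dN/dt = 0.164 × 531000 × 0.50327 = 43827.

43800 cells per hour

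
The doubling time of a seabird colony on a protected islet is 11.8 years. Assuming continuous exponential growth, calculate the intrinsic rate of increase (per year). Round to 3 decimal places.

r = ln(2)/t_d = 0.6931/11.8 = 0.058741.

0.059 per year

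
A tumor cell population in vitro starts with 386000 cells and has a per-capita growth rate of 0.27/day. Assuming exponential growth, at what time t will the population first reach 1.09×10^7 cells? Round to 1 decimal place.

Set N₀·e^(rt) = 1.09×10^7: e^(0.27·t) = 1.09×10^7/386000 = 28.238.
0.27·t = ln(28.238) = 3.3407, so t = 3.3407/0.27 = 12.373.

12.4 days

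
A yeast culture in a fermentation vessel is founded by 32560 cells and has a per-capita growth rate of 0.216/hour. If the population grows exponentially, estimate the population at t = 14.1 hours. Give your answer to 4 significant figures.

684500 cells

N(t) = N₀·e^(rt) = 32560 × e^(0.216×14.1) = 32560 × e^3.046.
e^3.046 ≈ 21.023, so N ≈ 32560 × 21.023 = 684497.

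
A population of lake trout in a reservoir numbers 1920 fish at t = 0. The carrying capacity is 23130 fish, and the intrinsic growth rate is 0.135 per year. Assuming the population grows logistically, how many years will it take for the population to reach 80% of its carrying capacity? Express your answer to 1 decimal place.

28.1 years

A = (K − N₀)/N₀ = (23130 − 1920)/1920 = 11.047.
Solve 23130/(1 + 11.047·e^(−0.135t)) = 18504: 1 + 11.047·e^(−0.135t) = 1.25, so e^(−0.135t) = 0.0226308.
−0.135·t = ln(0.0226308) = -3.7884, so t = 3.7884/0.135 = 28.063.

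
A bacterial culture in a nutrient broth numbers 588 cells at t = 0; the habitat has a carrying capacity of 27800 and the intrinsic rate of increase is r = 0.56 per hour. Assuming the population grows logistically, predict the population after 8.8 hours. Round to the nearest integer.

20822 cells

A = (K − N₀)/N₀ = (27800 − 588)/588 = 46.279.
N(t) = K/(1 + A·e^(−rt)) = 27800/(1 + 46.279×e^(−0.56×8.8)).
e^(−4.928) = 0.007241; denominator = 1 + 46.279×0.007241 = 1.3351.
N = 27800/1.3351 = 20822.3.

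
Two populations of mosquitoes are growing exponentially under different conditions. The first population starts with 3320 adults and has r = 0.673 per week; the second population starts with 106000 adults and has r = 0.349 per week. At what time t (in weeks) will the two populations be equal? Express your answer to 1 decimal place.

10.7 weeks

Set 3320·e^(0.673t) = 106000·e^(0.349t).
e^((0.673 − 0.349)t) = 106000/3320 → e^(0.324·t) = 31.928.
0.324·t = ln(31.928) = 3.4635, so t = 3.4635/0.324 = 10.69.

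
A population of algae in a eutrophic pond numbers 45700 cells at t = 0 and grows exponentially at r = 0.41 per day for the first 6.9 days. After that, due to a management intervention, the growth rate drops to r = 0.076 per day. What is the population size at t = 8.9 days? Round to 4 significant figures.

900600 cells

Phase 1: N(6.9) = 45700·e^(0.41×6.9) = 45700·e^2.829 = 773634.
Phase 2 runs for 8.9 − 6.9 = 2 days at r = 0.076.
N(8.9) = 773634·e^(0.076×2) = 773634·e^0.152 = 900633.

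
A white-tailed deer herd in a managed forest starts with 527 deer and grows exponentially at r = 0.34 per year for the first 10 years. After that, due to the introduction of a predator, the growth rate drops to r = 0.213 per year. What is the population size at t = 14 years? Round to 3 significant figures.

Phase 1: N(10) = 527·e^(0.34×10) = 527·e^3.4 = 15791.1.
Phase 2 runs for 14 − 10 = 4 years at r = 0.213.
N(14) = 15791.1·e^(0.213×4) = 15791.1·e^0.852 = 37019.5.

37000 deer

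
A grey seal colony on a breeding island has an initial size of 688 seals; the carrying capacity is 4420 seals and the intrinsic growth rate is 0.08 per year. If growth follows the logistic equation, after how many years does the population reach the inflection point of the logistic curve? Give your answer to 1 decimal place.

21.1 years

Logistic growth is fastest at N = K/2 = 2210.
A = (K − N₀)/N₀ = 5.4244. Set K/(1 + A·e^(−rt)) = K/2 → A·e^(−rt) = 1.
e^(−0.08t) = 1/5.4244 = 0.184352, so t = ln(5.4244)/0.08 = 1.6909/0.08 = 21.136.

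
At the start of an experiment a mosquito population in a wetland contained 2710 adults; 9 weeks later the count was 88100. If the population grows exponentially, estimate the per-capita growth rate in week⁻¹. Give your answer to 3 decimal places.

From N(t) = N₀·e^(rt): e^(r·9) = 88100/2710 = 32.509.
r·9 = ln(32.509) = 3.4815, so r = 3.4815/9 = 0.38684.

0.387 per week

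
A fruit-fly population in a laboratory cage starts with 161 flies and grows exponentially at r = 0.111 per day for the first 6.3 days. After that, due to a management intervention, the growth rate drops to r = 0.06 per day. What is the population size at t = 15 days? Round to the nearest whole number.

546 flies

Phase 1: N(6.3) = 161·e^(0.111×6.3) = 161·e^0.6993 = 323.987.
Phase 2 runs for 15 − 6.3 = 8.7 days at r = 0.06.
N(15) = 323.987·e^(0.06×8.7) = 323.987·e^0.522 = 546.047.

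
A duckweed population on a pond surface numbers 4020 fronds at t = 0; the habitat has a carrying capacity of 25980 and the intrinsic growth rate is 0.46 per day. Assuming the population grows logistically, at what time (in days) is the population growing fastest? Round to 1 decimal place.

Logistic growth is fastest at N = K/2 = 12990.
A = (K − N₀)/N₀ = 5.4627. Set K/(1 + A·e^(−rt)) = K/2 → A·e^(−rt) = 1.
e^(−0.46t) = 1/5.4627 = 0.18306, so t = ln(5.4627)/0.46 = 1.6979/0.46 = 3.6912.

3.7 days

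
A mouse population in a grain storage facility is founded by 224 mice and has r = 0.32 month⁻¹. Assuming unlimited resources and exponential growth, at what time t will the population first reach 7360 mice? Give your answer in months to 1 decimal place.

10.9 months

Set N₀·e^(rt) = 7360: e^(0.32·t) = 7360/224 = 32.857.
0.32·t = ln(32.857) = 3.4922, so t = 3.4922/0.32 = 10.913.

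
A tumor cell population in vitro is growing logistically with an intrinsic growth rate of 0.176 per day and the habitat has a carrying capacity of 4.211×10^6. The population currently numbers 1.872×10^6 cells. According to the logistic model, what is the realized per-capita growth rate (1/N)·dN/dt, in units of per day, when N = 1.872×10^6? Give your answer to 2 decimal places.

0.10 per day

(1/N)·dN/dt = r(1 − N/K) = 0.176 × (1 − 1.872×10^6/4.211×10^6).
= 0.176 × 0.55545 = 0.097759.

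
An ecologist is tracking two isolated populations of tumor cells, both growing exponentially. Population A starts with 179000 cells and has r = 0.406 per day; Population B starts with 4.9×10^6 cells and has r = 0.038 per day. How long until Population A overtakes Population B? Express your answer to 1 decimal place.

Set 179000·e^(0.406t) = 4.9×10^6·e^(0.038t).
e^((0.406 − 0.038)t) = 4.9×10^6/179000 → e^(0.368·t) = 27.374.
0.368·t = ln(27.374) = 3.3096, so t = 3.3096/0.368 = 8.9935.

9.0 days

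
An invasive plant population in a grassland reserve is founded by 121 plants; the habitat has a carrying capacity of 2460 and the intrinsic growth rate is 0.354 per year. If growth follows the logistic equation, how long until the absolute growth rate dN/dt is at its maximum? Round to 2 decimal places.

8.37 years

Logistic growth is fastest at N = K/2 = 1230.
A = (K − N₀)/N₀ = 19.331. Set K/(1 + A·e^(−rt)) = K/2 → A·e^(−rt) = 1.
e^(−0.354t) = 1/19.331 = 0.0517315, so t = ln(19.331)/0.354 = 2.9617/0.354 = 8.3664.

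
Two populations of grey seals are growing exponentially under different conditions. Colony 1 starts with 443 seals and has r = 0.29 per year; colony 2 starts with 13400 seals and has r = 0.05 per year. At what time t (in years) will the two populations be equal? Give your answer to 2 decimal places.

Set 443·e^(0.29t) = 13400·e^(0.05t).
e^((0.29 − 0.05)t) = 13400/443 → e^(0.24·t) = 30.248.
0.24·t = ln(30.248) = 3.4094, so t = 3.4094/0.24 = 14.206.

14.21 years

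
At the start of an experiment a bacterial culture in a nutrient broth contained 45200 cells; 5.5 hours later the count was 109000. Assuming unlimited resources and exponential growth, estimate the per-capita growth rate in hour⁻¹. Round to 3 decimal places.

From N(t) = N₀·e^(rt): e^(r·5.5) = 109000/45200 = 2.4115.
r·5.5 = ln(2.4115) = 0.88025, so r = 0.88025/5.5 = 0.16005.

0.160 per hour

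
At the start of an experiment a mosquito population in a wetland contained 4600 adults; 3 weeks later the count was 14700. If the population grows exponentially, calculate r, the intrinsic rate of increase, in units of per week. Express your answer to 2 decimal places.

0.39 per week

From N(t) = N₀·e^(rt): e^(r·3) = 14700/4600 = 3.1957.
r·3 = ln(3.1957) = 1.1618, so r = 1.1618/3 = 0.38726.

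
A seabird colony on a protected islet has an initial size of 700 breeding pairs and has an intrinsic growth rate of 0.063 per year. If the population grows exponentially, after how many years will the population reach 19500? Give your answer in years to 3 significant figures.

52.8 years

Set N₀·e^(rt) = 19500: e^(0.063·t) = 19500/700 = 27.857.
0.063·t = ln(27.857) = 3.3271, so t = 3.3271/0.063 = 52.811.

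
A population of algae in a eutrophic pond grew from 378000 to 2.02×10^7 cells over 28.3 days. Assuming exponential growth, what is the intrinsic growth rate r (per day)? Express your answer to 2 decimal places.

From N(t) = N₀·e^(rt): e^(r·28.3) = 2.02×10^7/378000 = 53.439.
r·28.3 = ln(53.439) = 3.9785, so r = 3.9785/28.3 = 0.14058.

0.14 per day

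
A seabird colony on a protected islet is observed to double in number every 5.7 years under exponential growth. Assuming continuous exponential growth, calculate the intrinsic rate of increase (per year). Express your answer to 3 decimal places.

0.122 per year

r = ln(2)/t_d = 0.6931/5.7 = 0.1216.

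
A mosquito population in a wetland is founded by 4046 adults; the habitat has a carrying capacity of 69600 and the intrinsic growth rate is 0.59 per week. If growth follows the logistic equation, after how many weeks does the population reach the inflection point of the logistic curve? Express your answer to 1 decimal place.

4.7 weeks

Logistic growth is fastest at N = K/2 = 34800.
A = (K − N₀)/N₀ = 16.202. Set K/(1 + A·e^(−rt)) = K/2 → A·e^(−rt) = 1.
e^(−0.59t) = 1/16.202 = 0.0617201, so t = ln(16.202)/0.59 = 2.7851/0.59 = 4.7206.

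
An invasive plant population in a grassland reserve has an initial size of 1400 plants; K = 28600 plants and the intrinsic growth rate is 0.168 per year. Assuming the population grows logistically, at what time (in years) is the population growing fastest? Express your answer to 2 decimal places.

Logistic growth is fastest at N = K/2 = 14300.
A = (K − N₀)/N₀ = 19.429. Set K/(1 + A·e^(−rt)) = K/2 → A·e^(−rt) = 1.
e^(−0.168t) = 1/19.429 = 0.0514706, so t = ln(19.429)/0.168 = 2.9667/0.168 = 17.659.

17.66 years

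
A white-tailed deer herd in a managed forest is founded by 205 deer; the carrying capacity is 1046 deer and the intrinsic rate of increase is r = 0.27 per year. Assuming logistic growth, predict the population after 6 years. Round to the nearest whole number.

A = (K − N₀)/N₀ = (1046 − 205)/205 = 4.1024.
N(t) = K/(1 + A·e^(−rt)) = 1046/(1 + 4.1024×e^(−0.27×6)).
e^(−1.62) = 0.1979; denominator = 1 + 4.1024×0.1979 = 1.8119.
N = 1046/1.8119 = 577.305.

577 deer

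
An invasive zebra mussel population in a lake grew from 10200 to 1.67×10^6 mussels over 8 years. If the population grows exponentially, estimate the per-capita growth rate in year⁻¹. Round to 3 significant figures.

From N(t) = N₀·e^(rt): e^(r·8) = 1.67×10^6/10200 = 163.73.
r·8 = ln(163.73) = 5.0982, so r = 5.0982/8 = 0.63727.

0.637 per year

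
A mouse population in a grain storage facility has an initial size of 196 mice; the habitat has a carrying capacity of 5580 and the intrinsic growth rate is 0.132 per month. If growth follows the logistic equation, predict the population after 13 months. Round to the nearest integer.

940 mice

A = (K − N₀)/N₀ = (5580 − 196)/196 = 27.469.
N(t) = K/(1 + A·e^(−rt)) = 5580/(1 + 27.469×e^(−0.132×13)).
e^(−1.716) = 0.17978; denominator = 1 + 27.469×0.17978 = 5.9386.
N = 5580/5.9386 = 939.623.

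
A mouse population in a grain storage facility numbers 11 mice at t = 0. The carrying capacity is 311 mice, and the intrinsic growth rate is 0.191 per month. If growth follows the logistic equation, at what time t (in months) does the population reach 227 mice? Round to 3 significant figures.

22.5 months

A = (K − N₀)/N₀ = (311 − 11)/11 = 27.273.
Solve 311/(1 + 27.273·e^(−0.191t)) = 227: 1 + 27.273·e^(−0.191t) = 1.37, so e^(−0.191t) = 0.0135683.
−0.191·t = ln(0.0135683) = -4.3, so t = 4.3/0.191 = 22.513.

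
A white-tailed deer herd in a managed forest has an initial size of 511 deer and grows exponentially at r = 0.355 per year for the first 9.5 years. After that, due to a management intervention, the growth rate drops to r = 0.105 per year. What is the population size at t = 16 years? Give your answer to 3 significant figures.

29500 deer

Phase 1: N(9.5) = 511·e^(0.355×9.5) = 511·e^3.372 = 14896.3.
Phase 2 runs for 16 − 9.5 = 6.5 years at r = 0.105.
N(16) = 14896.3·e^(0.105×6.5) = 14896.3·e^0.6825 = 29477.1.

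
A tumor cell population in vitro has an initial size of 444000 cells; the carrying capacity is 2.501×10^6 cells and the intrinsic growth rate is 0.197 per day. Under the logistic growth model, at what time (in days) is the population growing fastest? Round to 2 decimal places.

7.78 days

Logistic growth is fastest at N = K/2 = 1.2505×10^6.
A = (K − N₀)/N₀ = 4.6329. Set K/(1 + A·e^(−rt)) = K/2 → A·e^(−rt) = 1.
e^(−0.197t) = 1/4.6329 = 0.215848, so t = ln(4.6329)/0.197 = 1.5332/0.197 = 7.7826.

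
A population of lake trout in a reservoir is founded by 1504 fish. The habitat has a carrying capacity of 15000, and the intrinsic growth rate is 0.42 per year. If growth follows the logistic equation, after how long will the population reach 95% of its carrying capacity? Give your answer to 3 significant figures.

12.2 years

A = (K − N₀)/N₀ = (15000 − 1504)/1504 = 8.9734.
Solve 15000/(1 + 8.9734·e^(−0.42t)) = 14250: 1 + 8.9734·e^(−0.42t) = 1.0526, so e^(−0.42t) = 0.00586529.
−0.42·t = ln(0.00586529) = -5.1387, so t = 5.1387/0.42 = 12.235.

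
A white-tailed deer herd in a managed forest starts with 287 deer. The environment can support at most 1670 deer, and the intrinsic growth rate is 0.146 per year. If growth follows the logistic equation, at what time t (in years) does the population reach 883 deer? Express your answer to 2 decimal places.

A = (K − N₀)/N₀ = (1670 − 287)/287 = 4.8188.
Solve 1670/(1 + 4.8188·e^(−0.146t)) = 883: 1 + 4.8188·e^(−0.146t) = 1.8913, so e^(−0.146t) = 0.184958.
−0.146·t = ln(0.184958) = -1.6876, so t = 1.6876/0.146 = 11.559.

11.56 years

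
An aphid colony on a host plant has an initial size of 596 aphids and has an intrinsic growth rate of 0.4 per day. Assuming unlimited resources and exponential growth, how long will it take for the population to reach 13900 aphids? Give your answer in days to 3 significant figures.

7.87 days

Set N₀·e^(rt) = 13900: e^(0.4·t) = 13900/596 = 23.322.
0.4·t = ln(23.322) = 3.1494, so t = 3.1494/0.4 = 7.8735.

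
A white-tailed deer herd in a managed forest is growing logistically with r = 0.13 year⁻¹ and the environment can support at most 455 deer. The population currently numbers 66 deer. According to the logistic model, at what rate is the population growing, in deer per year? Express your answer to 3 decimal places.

dN/dt = rN(1 − N/K) = 0.13 × 66 × (1 − 66/455).
1 − 66/455 = 0.85495; dN/dt = 0.13 × 66 × 0.85495 = 7.3354.

7.335 deer per year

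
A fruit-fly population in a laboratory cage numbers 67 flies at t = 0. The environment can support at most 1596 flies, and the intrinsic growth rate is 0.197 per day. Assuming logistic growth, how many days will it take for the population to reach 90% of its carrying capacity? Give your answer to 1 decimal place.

27.0 days

A = (K − N₀)/N₀ = (1596 − 67)/67 = 22.821.
Solve 1596/(1 + 22.821·e^(−0.197t)) = 1436.4: 1 + 22.821·e^(−0.197t) = 1.1111, so e^(−0.197t) = 0.00486883.
−0.197·t = ln(0.00486883) = -5.3249, so t = 5.3249/0.197 = 27.03.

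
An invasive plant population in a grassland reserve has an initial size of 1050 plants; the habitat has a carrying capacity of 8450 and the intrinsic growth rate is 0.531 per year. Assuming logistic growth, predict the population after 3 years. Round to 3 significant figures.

A = (K − N₀)/N₀ = (8450 − 1050)/1050 = 7.0476.
N(t) = K/(1 + A·e^(−rt)) = 8450/(1 + 7.0476×e^(−0.531×3)).
e^(−1.593) = 0.20331; denominator = 1 + 7.0476×0.20331 = 2.4329.
N = 8450/2.4329 = 3473.24.

3470 plants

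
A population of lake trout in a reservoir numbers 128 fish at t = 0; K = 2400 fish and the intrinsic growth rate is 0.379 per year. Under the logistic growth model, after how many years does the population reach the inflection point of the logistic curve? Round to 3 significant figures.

7.59 years

Logistic growth is fastest at N = K/2 = 1200.
A = (K − N₀)/N₀ = 17.75. Set K/(1 + A·e^(−rt)) = K/2 → A·e^(−rt) = 1.
e^(−0.379t) = 1/17.75 = 0.056338, so t = ln(17.75)/0.379 = 2.8764/0.379 = 7.5894.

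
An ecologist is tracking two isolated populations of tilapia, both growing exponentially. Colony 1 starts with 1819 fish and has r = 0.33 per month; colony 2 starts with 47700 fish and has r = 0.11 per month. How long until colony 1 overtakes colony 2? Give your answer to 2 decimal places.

Set 1819·e^(0.33t) = 47700·e^(0.11t).
e^((0.33 − 0.11)t) = 47700/1819 → e^(0.22·t) = 26.223.
0.22·t = ln(26.223) = 3.2666, so t = 3.2666/0.22 = 14.848.

14.85 months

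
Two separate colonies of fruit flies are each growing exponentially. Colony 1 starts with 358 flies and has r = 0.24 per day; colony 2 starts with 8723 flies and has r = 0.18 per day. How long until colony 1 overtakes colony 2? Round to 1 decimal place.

Set 358·e^(0.24t) = 8723·e^(0.18t).
e^((0.24 − 0.18)t) = 8723/358 → e^(0.06·t) = 24.366.
0.06·t = ln(24.366) = 3.1932, so t = 3.1932/0.06 = 53.22.

53.2 days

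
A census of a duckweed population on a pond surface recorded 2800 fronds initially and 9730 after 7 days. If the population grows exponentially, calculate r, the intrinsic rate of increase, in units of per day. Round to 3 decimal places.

From N(t) = N₀·e^(rt): e^(r·7) = 9730/2800 = 3.475.
r·7 = ln(3.475) = 1.2456, so r = 1.2456/7 = 0.17794.

0.178 per day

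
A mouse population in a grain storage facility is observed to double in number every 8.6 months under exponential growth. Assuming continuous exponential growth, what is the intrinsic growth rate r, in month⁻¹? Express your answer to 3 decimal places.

0.081 per month

r = ln(2)/t_d = 0.6931/8.6 = 0.080599.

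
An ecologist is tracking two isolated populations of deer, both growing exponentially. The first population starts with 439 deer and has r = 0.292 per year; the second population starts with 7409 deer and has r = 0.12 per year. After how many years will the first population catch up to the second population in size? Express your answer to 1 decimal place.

16.4 years

Set 439·e^(0.292t) = 7409·e^(0.12t).
e^((0.292 − 0.12)t) = 7409/439 → e^(0.172·t) = 16.877.
0.172·t = ln(16.877) = 2.826, so t = 2.826/0.172 = 16.43.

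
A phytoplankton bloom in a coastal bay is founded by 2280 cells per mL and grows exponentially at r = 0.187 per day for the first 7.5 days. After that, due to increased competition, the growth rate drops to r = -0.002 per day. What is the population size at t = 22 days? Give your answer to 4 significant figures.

Phase 1: N(7.5) = 2280·e^(0.187×7.5) = 2280·e^1.403 = 9269.
Phase 2 runs for 22 − 7.5 = 14.5 days at r = -0.002.
N(22) = 9269·e^(-0.002×14.5) = 9269·e^-0.029 = 9004.06.

9004 cells per mL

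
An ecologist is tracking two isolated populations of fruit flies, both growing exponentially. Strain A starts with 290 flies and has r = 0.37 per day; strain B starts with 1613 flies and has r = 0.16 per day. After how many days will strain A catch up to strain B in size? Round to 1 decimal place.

Set 290·e^(0.37t) = 1613·e^(0.16t).
e^((0.37 − 0.16)t) = 1613/290 → e^(0.21·t) = 5.5621.
0.21·t = ln(5.5621) = 1.716, so t = 1.716/0.21 = 8.1713.

8.2 days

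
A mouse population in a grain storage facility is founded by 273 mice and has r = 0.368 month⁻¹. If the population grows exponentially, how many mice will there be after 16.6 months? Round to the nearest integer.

122795 mice

N(t) = N₀·e^(rt) = 273 × e^(0.368×16.6) = 273 × e^6.109.
e^6.109 ≈ 449.8, so N ≈ 273 × 449.8 = 122795.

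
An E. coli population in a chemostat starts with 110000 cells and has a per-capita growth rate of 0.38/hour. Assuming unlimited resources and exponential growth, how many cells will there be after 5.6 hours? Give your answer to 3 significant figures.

N(t) = N₀·e^(rt) = 110000 × e^(0.38×5.6) = 110000 × e^2.128.
e^2.128 ≈ 8.3981, so N ≈ 110000 × 8.3981 = 923786.

924000 cells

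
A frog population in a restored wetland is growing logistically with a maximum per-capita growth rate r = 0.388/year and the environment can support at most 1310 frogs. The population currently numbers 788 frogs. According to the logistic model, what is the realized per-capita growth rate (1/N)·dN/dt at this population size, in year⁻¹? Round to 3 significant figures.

(1/N)·dN/dt = r(1 − N/K) = 0.388 × (1 − 788/1310).
= 0.388 × 0.39847 = 0.15461.

0.155 per year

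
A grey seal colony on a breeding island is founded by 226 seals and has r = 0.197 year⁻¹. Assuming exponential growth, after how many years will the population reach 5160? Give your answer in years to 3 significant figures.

15.9 years

Set N₀·e^(rt) = 5160: e^(0.197·t) = 5160/226 = 22.832.
0.197·t = ln(22.832) = 3.1282, so t = 3.1282/0.197 = 15.879.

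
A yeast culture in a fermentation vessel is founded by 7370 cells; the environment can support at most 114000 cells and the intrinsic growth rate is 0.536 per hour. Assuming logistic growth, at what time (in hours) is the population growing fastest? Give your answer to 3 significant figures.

4.98 hours

Logistic growth is fastest at N = K/2 = 57000.
A = (K − N₀)/N₀ = 14.468. Set K/(1 + A·e^(−rt)) = K/2 → A·e^(−rt) = 1.
e^(−0.536t) = 1/14.468 = 0.0691175, so t = ln(14.468)/0.536 = 2.6719/0.536 = 4.985.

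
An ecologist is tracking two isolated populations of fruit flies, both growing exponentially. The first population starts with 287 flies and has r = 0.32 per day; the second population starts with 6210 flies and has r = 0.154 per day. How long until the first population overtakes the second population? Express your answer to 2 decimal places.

18.52 days

Set 287·e^(0.32t) = 6210·e^(0.154t).
e^((0.32 − 0.154)t) = 6210/287 → e^(0.166·t) = 21.638.
0.166·t = ln(21.638) = 3.0744, so t = 3.0744/0.166 = 18.521.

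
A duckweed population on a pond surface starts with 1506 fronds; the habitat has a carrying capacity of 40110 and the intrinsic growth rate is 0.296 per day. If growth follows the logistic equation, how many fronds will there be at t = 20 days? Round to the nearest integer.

37527 fronds

A = (K − N₀)/N₀ = (40110 − 1506)/1506 = 25.633.
N(t) = K/(1 + A·e^(−rt)) = 40110/(1 + 25.633×e^(−0.296×20)).
e^(−5.92) = 0.0026852; denominator = 1 + 25.633×0.0026852 = 1.0688.
N = 40110/1.0688 = 37527.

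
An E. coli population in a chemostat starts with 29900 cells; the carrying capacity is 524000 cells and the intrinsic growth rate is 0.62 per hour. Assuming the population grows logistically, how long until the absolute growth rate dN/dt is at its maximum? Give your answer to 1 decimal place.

4.5 hours

Logistic growth is fastest at N = K/2 = 262000.
A = (K − N₀)/N₀ = 16.525. Set K/(1 + A·e^(−rt)) = K/2 → A·e^(−rt) = 1.
e^(−0.62t) = 1/16.525 = 0.0605141, so t = ln(16.525)/0.62 = 2.8049/0.62 = 4.524.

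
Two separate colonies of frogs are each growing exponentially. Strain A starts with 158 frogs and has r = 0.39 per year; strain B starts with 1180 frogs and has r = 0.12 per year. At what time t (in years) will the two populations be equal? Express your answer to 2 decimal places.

7.45 years

Set 158·e^(0.39t) = 1180·e^(0.12t).
e^((0.39 − 0.12)t) = 1180/158 → e^(0.27·t) = 7.4684.
0.27·t = ln(7.4684) = 2.0107, so t = 2.0107/0.27 = 7.4469.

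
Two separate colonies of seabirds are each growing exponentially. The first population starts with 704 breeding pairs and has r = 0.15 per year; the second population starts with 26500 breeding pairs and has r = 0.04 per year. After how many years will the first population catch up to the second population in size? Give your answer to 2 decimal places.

32.98 years

Set 704·e^(0.15t) = 26500·e^(0.04t).
e^((0.15 − 0.04)t) = 26500/704 → e^(0.11·t) = 37.642.
0.11·t = ln(37.642) = 3.6281, so t = 3.6281/0.11 = 32.983.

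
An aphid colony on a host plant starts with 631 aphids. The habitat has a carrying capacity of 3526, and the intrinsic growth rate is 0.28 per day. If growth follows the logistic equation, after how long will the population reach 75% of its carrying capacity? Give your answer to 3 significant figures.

A = (K − N₀)/N₀ = (3526 − 631)/631 = 4.588.
Solve 3526/(1 + 4.588·e^(−0.28t)) = 2644.5: 1 + 4.588·e^(−0.28t) = 1.3333, so e^(−0.28t) = 0.072654.
−0.28·t = ln(0.072654) = -2.622, so t = 2.622/0.28 = 9.3645.

9.36 days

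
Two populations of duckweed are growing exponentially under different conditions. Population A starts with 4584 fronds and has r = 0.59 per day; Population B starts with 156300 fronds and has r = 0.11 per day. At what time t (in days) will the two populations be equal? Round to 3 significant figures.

Set 4584·e^(0.59t) = 156300·e^(0.11t).
e^((0.59 − 0.11)t) = 156300/4584 → e^(0.48·t) = 34.097.
0.48·t = ln(34.097) = 3.5292, so t = 3.5292/0.48 = 7.3525.

7.35 days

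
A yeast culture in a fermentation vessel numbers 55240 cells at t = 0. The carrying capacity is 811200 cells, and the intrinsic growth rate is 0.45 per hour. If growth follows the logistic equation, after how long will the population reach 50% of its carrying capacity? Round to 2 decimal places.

A = (K − N₀)/N₀ = (811200 − 55240)/55240 = 13.685.
Solve 811200/(1 + 13.685·e^(−0.45t)) = 405600: 1 + 13.685·e^(−0.45t) = 2, so e^(−0.45t) = 0.0730726.
−0.45·t = ln(0.0730726) = -2.6163, so t = 2.6163/0.45 = 5.814.

5.81 hours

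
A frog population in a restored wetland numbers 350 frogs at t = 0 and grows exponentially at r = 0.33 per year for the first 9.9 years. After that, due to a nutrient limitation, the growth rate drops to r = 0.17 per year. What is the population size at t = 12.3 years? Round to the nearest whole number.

Phase 1: N(9.9) = 350·e^(0.33×9.9) = 350·e^3.267 = 9181.38.
Phase 2 runs for 12.3 − 9.9 = 2.4 years at r = 0.17.
N(12.3) = 9181.38·e^(0.17×2.4) = 9181.38·e^0.408 = 13807.

13807 frogs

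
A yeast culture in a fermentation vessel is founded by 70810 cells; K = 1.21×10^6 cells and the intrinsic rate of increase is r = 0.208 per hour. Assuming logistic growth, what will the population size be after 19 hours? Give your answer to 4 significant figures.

A = (K − N₀)/N₀ = (1.21×10^6 − 70810)/70810 = 16.088.
N(t) = K/(1 + A·e^(−rt)) = 1.21×10^6/(1 + 16.088×e^(−0.208×19)).
e^(−3.952) = 0.019216; denominator = 1 + 16.088×0.019216 = 1.3092.
N = 1.21×10^6/1.3092 = 924264.

924300 cells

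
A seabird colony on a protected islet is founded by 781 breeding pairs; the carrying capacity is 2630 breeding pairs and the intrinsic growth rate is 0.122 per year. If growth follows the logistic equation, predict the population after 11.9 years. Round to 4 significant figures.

A = (K − N₀)/N₀ = (2630 − 781)/781 = 2.3675.
N(t) = K/(1 + A·e^(−rt)) = 2630/(1 + 2.3675×e^(−0.122×11.9)).
e^(−1.452) = 0.23415; denominator = 1 + 2.3675×0.23415 = 1.5543.
N = 2630/1.5543 = 1692.04.

1692 breeding pairs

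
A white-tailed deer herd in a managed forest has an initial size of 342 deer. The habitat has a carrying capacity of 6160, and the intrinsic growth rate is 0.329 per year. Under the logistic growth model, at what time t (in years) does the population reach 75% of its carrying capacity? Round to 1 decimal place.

A = (K − N₀)/N₀ = (6160 − 342)/342 = 17.012.
Solve 6160/(1 + 17.012·e^(−0.329t)) = 4620: 1 + 17.012·e^(−0.329t) = 1.3333, so e^(−0.329t) = 0.0195944.
−0.329·t = ln(0.0195944) = -3.9325, so t = 3.9325/0.329 = 11.953.

12.0 years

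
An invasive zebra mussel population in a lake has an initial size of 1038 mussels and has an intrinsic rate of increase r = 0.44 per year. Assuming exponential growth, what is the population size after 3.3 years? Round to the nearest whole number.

N(t) = N₀·e^(rt) = 1038 × e^(0.44×3.3) = 1038 × e^1.452.
e^1.452 ≈ 4.2716, so N ≈ 1038 × 4.2716 = 4433.97.

4434 mussels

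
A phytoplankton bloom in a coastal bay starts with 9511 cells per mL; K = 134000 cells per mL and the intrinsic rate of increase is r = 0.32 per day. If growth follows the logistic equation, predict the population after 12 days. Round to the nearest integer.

104579 cells per mL

A = (K − N₀)/N₀ = (134000 − 9511)/9511 = 13.089.
N(t) = K/(1 + A·e^(−rt)) = 134000/(1 + 13.089×e^(−0.32×12)).
e^(−3.84) = 0.021494; denominator = 1 + 13.089×0.021494 = 1.2813.
N = 134000/1.2813 = 104579.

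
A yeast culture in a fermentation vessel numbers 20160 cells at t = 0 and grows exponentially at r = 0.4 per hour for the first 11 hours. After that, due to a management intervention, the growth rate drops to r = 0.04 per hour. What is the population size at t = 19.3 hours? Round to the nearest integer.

2288611 cells

Phase 1: N(11) = 20160·e^(0.4×11) = 20160·e^4.4 = 1.64205×10^6.
Phase 2 runs for 19.3 − 11 = 8.3 hours at r = 0.04.
N(19.3) = 1.64205×10^6·e^(0.04×8.3) = 1.64205×10^6·e^0.332 = 2.288611×10^6.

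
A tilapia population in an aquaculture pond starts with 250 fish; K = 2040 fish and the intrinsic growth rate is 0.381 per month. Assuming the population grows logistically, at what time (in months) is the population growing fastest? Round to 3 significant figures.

5.17 months

Logistic growth is fastest at N = K/2 = 1020.
A = (K − N₀)/N₀ = 7.16. Set K/(1 + A·e^(−rt)) = K/2 → A·e^(−rt) = 1.
e^(−0.381t) = 1/7.16 = 0.139665, so t = ln(7.16)/0.381 = 1.9685/0.381 = 5.1667.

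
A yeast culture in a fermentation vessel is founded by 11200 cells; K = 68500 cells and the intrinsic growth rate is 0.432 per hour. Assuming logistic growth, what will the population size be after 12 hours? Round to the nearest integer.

66590 cells

A = (K − N₀)/N₀ = (68500 − 11200)/11200 = 5.1161.
N(t) = K/(1 + A·e^(−rt)) = 68500/(1 + 5.1161×e^(−0.432×12)).
e^(−5.184) = 0.0056055; denominator = 1 + 5.1161×0.0056055 = 1.0287.
N = 68500/1.0287 = 66590.3.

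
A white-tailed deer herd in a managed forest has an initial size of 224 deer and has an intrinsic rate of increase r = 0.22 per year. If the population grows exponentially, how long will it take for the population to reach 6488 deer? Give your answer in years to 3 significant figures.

15.3 years

Set N₀·e^(rt) = 6488: e^(0.22·t) = 6488/224 = 28.964.
0.22·t = ln(28.964) = 3.3661, so t = 3.3661/0.22 = 15.3.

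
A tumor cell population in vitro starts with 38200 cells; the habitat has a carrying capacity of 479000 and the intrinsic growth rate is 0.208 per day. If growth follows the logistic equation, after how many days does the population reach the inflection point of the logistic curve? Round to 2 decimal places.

11.76 days

Logistic growth is fastest at N = K/2 = 239500.
A = (K − N₀)/N₀ = 11.539. Set K/(1 + A·e^(−rt)) = K/2 → A·e^(−rt) = 1.
e^(−0.208t) = 1/11.539 = 0.0866606, so t = ln(11.539)/0.208 = 2.4458/0.208 = 11.758.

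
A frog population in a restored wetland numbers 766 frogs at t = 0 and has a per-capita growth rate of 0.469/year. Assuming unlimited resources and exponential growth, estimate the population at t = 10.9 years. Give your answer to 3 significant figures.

127000 frogs

N(t) = N₀·e^(rt) = 766 × e^(0.469×10.9) = 766 × e^5.112.
e^5.112 ≈ 166.02, so N ≈ 766 × 166.02 = 127170.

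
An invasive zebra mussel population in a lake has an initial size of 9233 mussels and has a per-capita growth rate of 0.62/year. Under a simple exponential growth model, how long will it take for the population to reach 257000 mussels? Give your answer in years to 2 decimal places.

Set N₀·e^(rt) = 257000: e^(0.62·t) = 257000/9233 = 27.835.
0.62·t = ln(27.835) = 3.3263, so t = 3.3263/0.62 = 5.365.

5.36 years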